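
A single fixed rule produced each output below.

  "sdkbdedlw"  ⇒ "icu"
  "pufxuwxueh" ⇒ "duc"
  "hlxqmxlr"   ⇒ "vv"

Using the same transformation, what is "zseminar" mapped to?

What's happening: shift every letter 2 places backward in the alphabet (wrapping around), then keep one character in every 3, starting at position 3 (positions 3rd, 6th, 9th, ...).
For "zseminar", step one produces "xqckglyp"; step two turns that into "cl".

cl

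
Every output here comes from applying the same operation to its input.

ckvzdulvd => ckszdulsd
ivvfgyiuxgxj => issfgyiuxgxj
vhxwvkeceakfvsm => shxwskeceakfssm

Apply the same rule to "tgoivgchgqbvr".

tgoisgchgqbsr

Each output is the input with this applied: replace every "v" with "s".
For "tgoivgchgqbvr" the result is "tgoisgchgqbsr".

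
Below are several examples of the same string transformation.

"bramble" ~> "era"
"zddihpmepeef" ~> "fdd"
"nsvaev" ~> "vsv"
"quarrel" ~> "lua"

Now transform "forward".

dor

The pattern: swap the first and last characters, then keep only the first 3 characters.
Working it through for "forward": intermediate "dorwarf", final "dor".
(Check on "nsvaev": → "vsvaen" → "vsv" ✓)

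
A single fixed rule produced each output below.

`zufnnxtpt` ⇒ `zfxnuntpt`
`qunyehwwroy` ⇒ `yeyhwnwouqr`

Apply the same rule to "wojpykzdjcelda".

zaycwdpdoeljkj

In each case the input is transformed by: sort the characters into reverse alphabetical order, then take characters alternately from the front and the back (1st, last, 2nd, 2nd-last, ...).
Working it through for "wojpykzdjcelda": intermediate "zywpolkjjeddca", final "zaycwdpdoeljkj".
(Check on "qunyehwwroy": → "yywwurqonhe" → "yeyhwnwouqr" ✓)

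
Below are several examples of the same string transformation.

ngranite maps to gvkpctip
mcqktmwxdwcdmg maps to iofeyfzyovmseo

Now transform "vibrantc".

Rule — reverse the string, then shift every letter 2 places forward in the alphabet (wrapping around).
For "vibrantc", step one produces "ctnarbiv"; step two turns that into "evpctdkx".

evpctdkx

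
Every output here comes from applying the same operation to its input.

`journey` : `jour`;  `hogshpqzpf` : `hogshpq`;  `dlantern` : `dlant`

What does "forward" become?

forw

The rule is to delete the last 3 characters.
So "forward" becomes "forw".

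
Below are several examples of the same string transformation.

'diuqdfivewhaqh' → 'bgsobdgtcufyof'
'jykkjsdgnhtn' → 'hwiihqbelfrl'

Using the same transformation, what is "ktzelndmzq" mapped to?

irxcjlbkxo

Looking at the pairs, the operation is to shift every letter 2 places backward in the alphabet (wrapping around).
Applying that to "ktzelndmzq" gives "irxcjlbkxo".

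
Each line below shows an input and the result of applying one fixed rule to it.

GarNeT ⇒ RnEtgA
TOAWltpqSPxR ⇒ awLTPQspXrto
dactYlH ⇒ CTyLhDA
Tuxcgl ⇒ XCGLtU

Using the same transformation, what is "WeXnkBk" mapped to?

Each output is the input with this applied: flip the case of every letter, then move the first 2 characters to the end (rotate left by 2).
Starting from "WeXnkBk": after the first operation, "wExNKbK"; after the second, "xNKbKwE".
(Check on "Tuxcgl": → "tUXCGL" → "XCGLtU" ✓)

xNKbKwE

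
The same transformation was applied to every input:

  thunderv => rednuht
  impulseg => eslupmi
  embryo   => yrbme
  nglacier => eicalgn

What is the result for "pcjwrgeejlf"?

ljeegrwjcp

Looking at the pairs, the operation is to delete the last character, then reverse the string.
"pcjwrgeejlf" → "pcjwrgeejl" → "ljeegrwjcp".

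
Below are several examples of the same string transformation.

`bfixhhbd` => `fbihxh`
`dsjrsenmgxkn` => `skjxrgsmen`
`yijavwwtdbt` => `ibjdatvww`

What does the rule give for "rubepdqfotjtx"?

utbjetpodfq

The pattern: take characters alternately from the front and the back (1st, last, 2nd, 2nd-last, ...), then delete the first 2 characters.
Applying both steps to "rubepdqfotjtx": "rxutbjetpodfq", then "utbjetpodfq".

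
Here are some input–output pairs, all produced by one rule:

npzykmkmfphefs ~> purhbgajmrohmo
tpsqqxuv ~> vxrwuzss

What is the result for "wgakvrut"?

Rule — take characters alternately from the front and the back (1st, last, 2nd, 2nd-last, ...), then shift every letter 2 places forward in the alphabet (wrapping around).
For "wgakvrut", step one produces "wtguarkv"; step two turns that into "yviwctmx".

yviwctmx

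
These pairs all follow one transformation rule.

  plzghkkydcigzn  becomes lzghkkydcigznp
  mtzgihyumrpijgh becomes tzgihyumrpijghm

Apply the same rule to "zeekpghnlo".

eekpghnloz

The pattern: move the first character to the end.
So "zeekpghnlo" becomes "eekpghnloz".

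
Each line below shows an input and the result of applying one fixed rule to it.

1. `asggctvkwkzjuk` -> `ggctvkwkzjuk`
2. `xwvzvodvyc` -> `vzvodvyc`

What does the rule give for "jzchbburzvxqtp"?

What's happening: delete the first 2 characters.
On "jzchbburzvxqtp" that produces "chbburzvxqtp".

chbburzvxqtp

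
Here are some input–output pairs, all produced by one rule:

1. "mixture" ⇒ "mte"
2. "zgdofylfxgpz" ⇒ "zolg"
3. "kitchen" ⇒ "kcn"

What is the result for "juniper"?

jir

The transformation: keep one character in every 3, starting at position 1 (positions 1st, 4th, 7th, ...).
Doing the same to "juniper": "jir".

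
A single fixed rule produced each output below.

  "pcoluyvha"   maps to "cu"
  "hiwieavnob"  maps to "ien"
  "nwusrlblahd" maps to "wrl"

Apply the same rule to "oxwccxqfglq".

xcf

The pattern: delete the last 2 characters, then keep one character in every 3, starting at position 2 (positions 2nd, 5th, 8th, ...).
On "oxwccxqfglq": the first step gives "oxwccxqfg", and the second then gives "xcf".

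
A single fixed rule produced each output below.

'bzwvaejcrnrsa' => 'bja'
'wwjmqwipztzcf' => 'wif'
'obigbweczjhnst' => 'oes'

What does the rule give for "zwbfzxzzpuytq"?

zzq

What's happening: keep one character in every 3, starting at position 1 (positions 1st, 4th, 7th, ...), then keep every other character starting from the first (positions 1st, 3rd, 5th, ...).
So "zwbfzxzzpuytq" becomes "zzq".
(Check on "wwjmqwipztzcf": → "wmitf" → "wif" ✓)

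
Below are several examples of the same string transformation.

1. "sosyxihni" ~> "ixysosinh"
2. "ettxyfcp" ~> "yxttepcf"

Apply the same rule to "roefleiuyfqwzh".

qfyuielfeorhzw

Looking at the pairs, the operation is to move the last 3 characters to the front (rotate right by 3), then reverse the string.
Applying both steps to "roefleiuyfqwzh": "wzhroefleiuyfq", then "qfyuielfeorhzw".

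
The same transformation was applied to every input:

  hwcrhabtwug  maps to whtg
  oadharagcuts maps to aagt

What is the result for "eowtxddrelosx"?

The rule is to keep one character in every 3, starting at position 2 (positions 2nd, 5th, 8th, ...).
For "eowtxddrelosx" the result is "oxro".

oxro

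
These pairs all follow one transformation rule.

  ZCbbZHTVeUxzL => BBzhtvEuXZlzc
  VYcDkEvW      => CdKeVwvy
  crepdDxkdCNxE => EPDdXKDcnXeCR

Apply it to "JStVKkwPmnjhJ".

What's happening: flip the case of every letter, then move the first 2 characters to the end (rotate left by 2).
"JStVKkwPmnjhJ" → "jsTvkKWpMNJHj" → "TvkKWpMNJHjjs".

TvkKWpMNJHjjs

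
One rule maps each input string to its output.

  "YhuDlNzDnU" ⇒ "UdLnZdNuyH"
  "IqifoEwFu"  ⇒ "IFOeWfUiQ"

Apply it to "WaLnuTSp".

lNUtsPwA

Each output is the input with this applied: move the first 2 characters to the end (rotate left by 2), then flip the case of every letter.
For "WaLnuTSp", step one produces "LnuTSpWa"; step two turns that into "lNUtsPwA".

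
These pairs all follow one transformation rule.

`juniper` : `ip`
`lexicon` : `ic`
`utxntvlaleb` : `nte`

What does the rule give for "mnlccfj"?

cc

The transformation: swap each adjacent pair of characters (1↔2, 3↔4, ...), then keep one character in every 3, starting at position 3 (positions 3rd, 6th, 9th, ...).
Applying that to "mnlccfj" gives "cc".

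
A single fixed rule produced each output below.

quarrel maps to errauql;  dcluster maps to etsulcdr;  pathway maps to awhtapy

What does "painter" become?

Rule — move the last character to the front, then reverse the string.
Working it through for "painter": intermediate "rpainte", final "etniapr".

etniapr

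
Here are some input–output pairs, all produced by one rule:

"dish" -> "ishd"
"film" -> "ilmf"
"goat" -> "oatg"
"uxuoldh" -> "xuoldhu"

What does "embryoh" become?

The transformation: move the first character to the end.
On "embryoh" that produces "mbryohe".

mbryohe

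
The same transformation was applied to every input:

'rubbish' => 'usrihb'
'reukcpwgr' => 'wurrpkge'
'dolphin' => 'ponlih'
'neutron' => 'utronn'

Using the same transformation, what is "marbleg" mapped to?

rmlgeb

In each case the input is transformed by: sort the characters into reverse alphabetical order, then delete the last character.
"marbleg" → "rmlgeb".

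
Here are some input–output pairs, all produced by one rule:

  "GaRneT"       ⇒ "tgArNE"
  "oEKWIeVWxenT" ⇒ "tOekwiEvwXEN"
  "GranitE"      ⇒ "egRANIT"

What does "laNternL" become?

The transformation: flip the case of every letter, then move the last character to the front.
For "laNternL", step one produces "LAnTERNl"; step two turns that into "lLAnTERN".
(Check on "oEKWIeVWxenT": → "OekwiEvwXENt" → "tOekwiEvwXEN" ✓)

lLAnTERN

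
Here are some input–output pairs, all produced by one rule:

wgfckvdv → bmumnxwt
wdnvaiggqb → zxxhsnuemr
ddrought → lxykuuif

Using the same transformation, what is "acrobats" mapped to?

Looking at the pairs, the operation is to shift every letter 9 places backward in the alphabet (wrapping around), then swap the front and back halves of the string.
Starting from "acrobats": after the first operation, "rtifsrkj"; after the second, "srkjrtif".

srkjrtif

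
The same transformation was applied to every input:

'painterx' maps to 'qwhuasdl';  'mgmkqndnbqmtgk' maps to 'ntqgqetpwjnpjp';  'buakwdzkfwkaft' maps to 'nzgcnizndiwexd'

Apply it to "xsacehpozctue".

fhksrcfwxhavd

The pattern: shift every letter 3 places forward in the alphabet (wrapping around), then move the first 3 characters to the end (rotate left by 3).
For "xsacehpozctue", step one produces "avdfhksrcfwxh"; step two turns that into "fhksrcfwxhavd".
(Check on "painterx": → "sdlqwhua" → "qwhuasdl" ✓)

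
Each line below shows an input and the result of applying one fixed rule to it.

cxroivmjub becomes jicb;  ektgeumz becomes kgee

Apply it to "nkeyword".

nked

The pattern: sort the characters into reverse alphabetical order, then keep only the last 4 characters.
"nkeyword" → "nked".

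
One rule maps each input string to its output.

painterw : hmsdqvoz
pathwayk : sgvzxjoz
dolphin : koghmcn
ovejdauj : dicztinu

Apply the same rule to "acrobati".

qnazshzb

The rule is to move the first 2 characters to the end (rotate left by 2), then shift every letter 1 place backward in the alphabet (wrapping around).
"acrobati" → "robatiac" → "qnazshzb".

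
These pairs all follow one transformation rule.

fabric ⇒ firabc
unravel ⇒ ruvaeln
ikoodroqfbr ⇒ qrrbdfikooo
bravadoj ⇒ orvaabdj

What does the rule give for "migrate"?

mrtaegi

Looking at the pairs, the operation is to sort the characters into alphabetical order, then move the last 3 characters to the front (rotate right by 3).
Starting from "migrate": after the first operation, "aegimrt"; after the second, "mrtaegi".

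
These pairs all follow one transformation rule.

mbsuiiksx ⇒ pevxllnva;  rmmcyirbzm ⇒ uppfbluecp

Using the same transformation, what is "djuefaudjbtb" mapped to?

gmxhidxgmewe

The transformation: shift every letter 3 places forward in the alphabet (wrapping around).
So "djuefaudjbtb" becomes "gmxhidxgmewe".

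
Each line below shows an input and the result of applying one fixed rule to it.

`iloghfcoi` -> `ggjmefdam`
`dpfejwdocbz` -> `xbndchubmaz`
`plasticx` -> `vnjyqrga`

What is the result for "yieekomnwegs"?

Each output is the input with this applied: move the last character to the front, then shift every letter 2 places backward in the alphabet (wrapping around).
Starting from "yieekomnwegs": after the first operation, "syieekomnweg"; after the second, "qwgccimkluce".

qwgccimkluce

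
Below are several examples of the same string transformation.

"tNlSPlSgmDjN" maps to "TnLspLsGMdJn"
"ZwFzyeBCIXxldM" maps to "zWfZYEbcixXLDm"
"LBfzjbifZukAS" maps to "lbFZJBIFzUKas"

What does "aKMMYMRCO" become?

Akmmymrco

In each case the input is transformed by: flip the case of every letter.
So "aKMMYMRCO" becomes "Akmmymrco".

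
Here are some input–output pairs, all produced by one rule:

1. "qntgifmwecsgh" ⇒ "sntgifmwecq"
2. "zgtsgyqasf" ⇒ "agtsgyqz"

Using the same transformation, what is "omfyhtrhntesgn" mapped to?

What's happening: delete the last 2 characters, then swap the first and last characters.
"omfyhtrhntesgn" → "smfyhtrhnteo".

smfyhtrhnteo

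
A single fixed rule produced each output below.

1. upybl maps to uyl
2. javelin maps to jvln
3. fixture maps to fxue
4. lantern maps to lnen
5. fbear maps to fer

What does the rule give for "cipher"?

cpe

The pattern: keep every other character starting from the first (positions 1st, 3rd, 5th, ...).
For "cipher" the result is "cpe".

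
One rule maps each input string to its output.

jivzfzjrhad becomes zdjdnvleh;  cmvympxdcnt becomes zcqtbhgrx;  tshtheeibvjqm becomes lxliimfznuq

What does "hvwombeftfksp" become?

The pattern: shift every letter 4 places forward in the alphabet (wrapping around), then delete the first 2 characters.
For "hvwombeftfksp", step one produces "lzasqfijxjowt"; step two turns that into "asqfijxjowt".
(Check on "jivzfzjrhad": → "nmzdjdnvleh" → "zdjdnvleh" ✓)

asqfijxjowt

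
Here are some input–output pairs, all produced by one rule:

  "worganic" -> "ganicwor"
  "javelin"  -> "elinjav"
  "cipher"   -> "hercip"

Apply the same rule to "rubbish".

bishrub

The rule is to move the first 3 characters to the end (rotate left by 3).
"rubbish" → "bishrub".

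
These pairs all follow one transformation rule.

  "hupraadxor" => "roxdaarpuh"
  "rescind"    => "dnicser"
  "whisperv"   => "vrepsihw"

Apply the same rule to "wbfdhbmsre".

The transformation: reverse the string.
"wbfdhbmsre" → "ersmbhdfbw".

ersmbhdfbw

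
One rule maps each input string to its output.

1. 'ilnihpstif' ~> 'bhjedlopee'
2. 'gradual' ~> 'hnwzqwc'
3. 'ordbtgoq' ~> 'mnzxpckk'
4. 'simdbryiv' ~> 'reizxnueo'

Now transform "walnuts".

The transformation: swap the first and last characters, then shift every letter 4 places backward in the alphabet (wrapping around).
"walnuts" → "salnutw" → "owhjqps".

owhjqps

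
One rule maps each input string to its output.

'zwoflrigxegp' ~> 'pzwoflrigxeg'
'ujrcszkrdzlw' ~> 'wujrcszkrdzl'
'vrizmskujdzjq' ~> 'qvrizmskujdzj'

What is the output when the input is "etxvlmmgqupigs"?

setxvlmmgqupig

What's happening: move the last character to the front.
For "etxvlmmgqupigs" the result is "setxvlmmgqupig".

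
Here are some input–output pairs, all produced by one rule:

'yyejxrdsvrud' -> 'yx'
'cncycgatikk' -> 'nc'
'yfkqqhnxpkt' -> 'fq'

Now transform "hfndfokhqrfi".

The transformation: keep one character in every 3, starting at position 2 (positions 2nd, 5th, 8th, ...), then keep only the first 2 characters.
"hfndfokhqrfi" → "ffhf" → "ff".

ff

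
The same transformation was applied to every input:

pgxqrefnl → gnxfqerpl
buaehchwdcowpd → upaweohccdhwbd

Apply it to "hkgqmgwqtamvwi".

The transformation: take characters alternately from the front and the back (1st, last, 2nd, 2nd-last, ...), then move the first 2 characters to the end (rotate left by 2).
Starting from "hkgqmgwqtamvwi": after the first operation, "hikwgvqmmagtwq"; after the second, "kwgvqmmagtwqhi".

kwgvqmmagtwqhi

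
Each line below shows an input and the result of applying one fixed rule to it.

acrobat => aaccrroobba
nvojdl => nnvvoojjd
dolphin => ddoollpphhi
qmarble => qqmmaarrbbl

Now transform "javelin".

jjaavveelli

Rule — double every character, then delete the last 3 characters.
On "javelin" that produces "jjaavveelli".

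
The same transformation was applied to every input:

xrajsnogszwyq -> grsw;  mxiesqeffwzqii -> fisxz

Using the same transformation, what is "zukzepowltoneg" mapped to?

egouw

What's happening: keep one character in every 3, starting at position 2 (positions 2nd, 5th, 8th, ...), then sort the characters into alphabetical order.
On "zukzepowltoneg": the first step gives "uewog", and the second then gives "egouw".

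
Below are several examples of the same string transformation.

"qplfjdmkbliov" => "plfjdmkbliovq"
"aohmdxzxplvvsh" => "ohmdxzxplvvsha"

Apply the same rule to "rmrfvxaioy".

mrfvxaioyr

The transformation: move the first character to the end.
So "rmrfvxaioy" becomes "mrfvxaioyr".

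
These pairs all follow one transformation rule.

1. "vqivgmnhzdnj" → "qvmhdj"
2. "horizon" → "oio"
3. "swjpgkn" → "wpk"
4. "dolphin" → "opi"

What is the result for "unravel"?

nae

Rule — keep every other character starting from the second (positions 2nd, 4th, 6th, ...).
For "unravel" the result is "nae".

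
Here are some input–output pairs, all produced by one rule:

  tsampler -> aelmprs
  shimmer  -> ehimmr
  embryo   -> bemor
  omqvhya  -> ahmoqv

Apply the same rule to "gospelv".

eglops

What's happening: sort the characters into alphabetical order, then delete the last character.
Applying both steps to "gospelv": "eglopsv", then "eglops".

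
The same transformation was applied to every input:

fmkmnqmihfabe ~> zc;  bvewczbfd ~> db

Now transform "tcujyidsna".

ly

In each case the input is transformed by: shift every letter 2 places backward in the alphabet (wrapping around), then keep only the last 2 characters.
Doing the same to "tcujyidsna": "ly".
(Check on "fmkmnqmihfabe": → "dkiklokgfdyzc" → "zc" ✓)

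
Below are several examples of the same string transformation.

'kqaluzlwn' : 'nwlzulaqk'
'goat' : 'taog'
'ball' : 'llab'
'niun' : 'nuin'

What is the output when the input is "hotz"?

Each output is the input with this applied: reverse the string.
"hotz" → "ztoh".

ztoh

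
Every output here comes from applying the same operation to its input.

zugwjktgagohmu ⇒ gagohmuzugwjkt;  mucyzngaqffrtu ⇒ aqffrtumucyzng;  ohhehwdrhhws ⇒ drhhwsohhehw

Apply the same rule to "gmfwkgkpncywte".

pncywtegmfwkgk

The rule is to swap the front and back halves of the string.
For "gmfwkgkpncywte" the result is "pncywtegmfwkgk".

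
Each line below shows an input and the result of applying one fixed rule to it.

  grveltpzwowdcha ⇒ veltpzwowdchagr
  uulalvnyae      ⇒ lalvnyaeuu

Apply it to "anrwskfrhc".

The pattern: move the first 2 characters to the end (rotate left by 2).
So "anrwskfrhc" becomes "rwskfrhcan".

rwskfrhcan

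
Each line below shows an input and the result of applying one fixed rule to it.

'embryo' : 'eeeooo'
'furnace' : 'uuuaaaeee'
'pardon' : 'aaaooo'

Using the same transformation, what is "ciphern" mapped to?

What's happening: repeat every character 3 times, then keep only the vowels.
Starting from "ciphern": after the first operation, "ccciiippphhheeerrrnnn"; after the second, "iiieee".
(Check on "embryo": → "eeemmmbbbrrryyyooo" → "eeeooo" ✓)

iiieee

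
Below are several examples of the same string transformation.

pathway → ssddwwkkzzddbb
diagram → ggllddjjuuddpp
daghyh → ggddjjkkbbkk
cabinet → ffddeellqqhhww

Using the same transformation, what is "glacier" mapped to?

jjooddffllhhuu

Looking at the pairs, the operation is to shift every letter 3 places forward in the alphabet (wrapping around), then double every character.
For "glacier", step one produces "jodflhu"; step two turns that into "jjooddffllhhuu".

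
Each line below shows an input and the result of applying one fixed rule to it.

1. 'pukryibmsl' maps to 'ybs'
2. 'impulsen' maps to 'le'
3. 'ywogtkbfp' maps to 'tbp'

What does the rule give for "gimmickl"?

ik

Rule — delete the first 3 characters, then keep every other character starting from the second (positions 2nd, 4th, 6th, ...).
For "gimmickl", step one produces "mickl"; step two turns that into "ik".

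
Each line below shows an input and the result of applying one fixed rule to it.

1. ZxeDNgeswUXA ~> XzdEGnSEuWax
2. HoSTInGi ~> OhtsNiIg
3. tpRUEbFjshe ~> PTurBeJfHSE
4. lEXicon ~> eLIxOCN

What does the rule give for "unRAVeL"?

The rule is to flip the case of every letter, then swap each adjacent pair of characters (1↔2, 3↔4, ...).
On "unRAVeL" that produces "NUarEvl".

NUarEvl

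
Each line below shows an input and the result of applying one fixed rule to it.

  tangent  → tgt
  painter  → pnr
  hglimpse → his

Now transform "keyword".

What's happening: keep one character in every 3, starting at position 1 (positions 1st, 4th, 7th, ...).
Applying that to "keyword" gives "kwd".

kwd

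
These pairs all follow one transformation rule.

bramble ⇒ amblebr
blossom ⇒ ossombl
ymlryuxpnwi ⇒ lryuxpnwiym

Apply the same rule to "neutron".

utronne

In each case the input is transformed by: move the first 2 characters to the end (rotate left by 2).
On "neutron" that produces "utronne".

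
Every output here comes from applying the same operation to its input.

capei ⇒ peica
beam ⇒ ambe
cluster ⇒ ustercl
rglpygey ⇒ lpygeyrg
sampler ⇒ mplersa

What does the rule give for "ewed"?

edew

The pattern: move the first 2 characters to the end (rotate left by 2).
Applying that to "ewed" gives "edew".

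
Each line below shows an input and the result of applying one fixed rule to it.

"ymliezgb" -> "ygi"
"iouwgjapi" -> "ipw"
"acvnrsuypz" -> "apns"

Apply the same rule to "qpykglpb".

Looking at the pairs, the operation is to take characters alternately from the front and the back (1st, last, 2nd, 2nd-last, ...), then keep one character in every 3, starting at position 1 (positions 1st, 4th, 7th, ...).
"qpykglpb" → "qbppylkg" → "qpk".
(Check on "iouwgjapi": → "iiopuawjg" → "ipw" ✓)

qpk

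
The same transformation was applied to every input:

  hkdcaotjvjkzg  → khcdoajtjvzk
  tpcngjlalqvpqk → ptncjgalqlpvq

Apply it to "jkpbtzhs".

kjbpzth

The pattern: delete the last character, then swap each adjacent pair of characters (1↔2, 3↔4, ...).
On "jkpbtzhs": the first step gives "jkpbtzh", and the second then gives "kjbpzth".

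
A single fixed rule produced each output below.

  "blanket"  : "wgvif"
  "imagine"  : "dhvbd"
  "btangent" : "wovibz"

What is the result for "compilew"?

The transformation: shift every letter 5 places backward in the alphabet (wrapping around), then delete the last 2 characters.
On "compilew": the first step gives "xjhkdgzr", and the second then gives "xjhkdg".
(Check on "imagine": → "dhvbdiz" → "dhvbd" ✓)

xjhkdg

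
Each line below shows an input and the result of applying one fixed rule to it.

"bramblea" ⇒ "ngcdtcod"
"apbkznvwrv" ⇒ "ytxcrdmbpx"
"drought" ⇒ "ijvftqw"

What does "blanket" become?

mgvdncp

The pattern: move the last 3 characters to the front (rotate right by 3), then shift every letter 2 places forward in the alphabet (wrapping around).
For "blanket", step one produces "ketblan"; step two turns that into "mgvdncp".
(Check on "bramblea": → "leabramb" → "ngcdtcod" ✓)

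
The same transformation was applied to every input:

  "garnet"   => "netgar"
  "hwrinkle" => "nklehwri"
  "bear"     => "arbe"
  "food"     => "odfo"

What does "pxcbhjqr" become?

The transformation: swap the front and back halves of the string.
"pxcbhjqr" → "hjqrpxcb".

hjqrpxcb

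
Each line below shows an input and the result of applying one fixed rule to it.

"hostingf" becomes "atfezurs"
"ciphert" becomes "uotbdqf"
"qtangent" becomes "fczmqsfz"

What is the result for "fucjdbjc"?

The transformation: shift every letter 12 places forward in the alphabet (wrapping around), then swap each adjacent pair of characters (1↔2, 3↔4, ...).
"fucjdbjc" → "rgovpnvo" → "grvonpov".

grvonpov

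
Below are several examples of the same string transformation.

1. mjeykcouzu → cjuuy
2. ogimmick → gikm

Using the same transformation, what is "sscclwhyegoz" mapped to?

The pattern: keep every other character starting from the second (positions 2nd, 4th, 6th, ...), then sort the characters into alphabetical order.
Working it through for "sscclwhyegoz": intermediate "scwygz", final "cgswyz".

cgswyz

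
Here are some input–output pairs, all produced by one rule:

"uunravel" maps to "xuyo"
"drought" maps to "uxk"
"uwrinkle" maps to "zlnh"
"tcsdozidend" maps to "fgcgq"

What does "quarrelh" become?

The transformation: shift every letter 3 places forward in the alphabet (wrapping around), then keep every other character starting from the second (positions 2nd, 4th, 6th, ...).
For "quarrelh", step one produces "txduuhok"; step two turns that into "xuhk".
(Check on "uunravel": → "xxqudyho" → "xuyo" ✓)

xuhk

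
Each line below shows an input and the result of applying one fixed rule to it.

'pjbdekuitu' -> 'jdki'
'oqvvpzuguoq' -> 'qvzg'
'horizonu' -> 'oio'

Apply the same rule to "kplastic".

Rule — delete the last 2 characters, then keep every other character starting from the second (positions 2nd, 4th, 6th, ...).
Applying that to "kplastic" gives "pat".

pat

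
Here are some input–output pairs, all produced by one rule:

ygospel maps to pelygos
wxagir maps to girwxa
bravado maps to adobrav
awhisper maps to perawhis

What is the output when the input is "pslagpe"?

gpepsla

Each output is the input with this applied: move the last 3 characters to the front (rotate right by 3).
On "pslagpe" that produces "gpepsla".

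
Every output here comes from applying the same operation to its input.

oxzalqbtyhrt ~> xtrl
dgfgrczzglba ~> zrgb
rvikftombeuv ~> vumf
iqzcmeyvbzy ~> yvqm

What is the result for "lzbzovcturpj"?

The transformation: keep one character in every 3, starting at position 2 (positions 2nd, 5th, 8th, ...), then sort the characters into reverse alphabetical order.
"lzbzovcturpj" → "zotp" → "ztpo".
(Check on "dgfgrczzglba": → "grzb" → "zrgb" ✓)

ztpo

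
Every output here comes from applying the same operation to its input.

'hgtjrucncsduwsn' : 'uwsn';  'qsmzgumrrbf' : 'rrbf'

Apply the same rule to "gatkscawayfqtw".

fqtw

Rule — keep only the last 4 characters.
For "gatkscawayfqtw" the result is "fqtw".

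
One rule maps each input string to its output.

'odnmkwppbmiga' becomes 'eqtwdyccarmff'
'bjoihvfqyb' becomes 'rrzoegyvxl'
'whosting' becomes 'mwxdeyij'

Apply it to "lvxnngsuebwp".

The rule is to take characters alternately from the front and the back (1st, last, 2nd, 2nd-last, ...), then shift every letter 10 places backward in the alphabet (wrapping around).
Starting from "lvxnngsuebwp": after the first operation, "lpvwxbnenugs"; after the second, "bflmnrdudkwi".
(Check on "whosting": → "wghnoist" → "mwxdeyij" ✓)

bflmnrdudkwi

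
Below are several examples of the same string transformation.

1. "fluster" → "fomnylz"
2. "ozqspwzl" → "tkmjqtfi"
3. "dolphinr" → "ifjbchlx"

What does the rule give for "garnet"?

The pattern: move the first character to the end, then shift every letter 6 places backward in the alphabet (wrapping around).
On "garnet": the first step gives "arnetg", and the second then gives "ulhyna".

ulhyna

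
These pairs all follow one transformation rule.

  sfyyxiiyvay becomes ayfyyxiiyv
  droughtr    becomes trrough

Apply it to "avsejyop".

Rule — delete the first character, then move the last 2 characters to the front (rotate right by 2).
Applying that to "avsejyop" gives "opvsejy".

opvsejy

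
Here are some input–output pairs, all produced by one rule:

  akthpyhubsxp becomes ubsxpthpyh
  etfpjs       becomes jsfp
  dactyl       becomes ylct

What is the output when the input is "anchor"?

What's happening: delete the first 2 characters, then swap the front and back halves of the string.
"anchor" → "chor" → "orch".

orch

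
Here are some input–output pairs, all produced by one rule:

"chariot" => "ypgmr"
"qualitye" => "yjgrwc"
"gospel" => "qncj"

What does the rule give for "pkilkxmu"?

Looking at the pairs, the operation is to delete the first 2 characters, then shift every letter 2 places backward in the alphabet (wrapping around).
Applying both steps to "pkilkxmu": "ilkxmu", then "gjivks".

gjivks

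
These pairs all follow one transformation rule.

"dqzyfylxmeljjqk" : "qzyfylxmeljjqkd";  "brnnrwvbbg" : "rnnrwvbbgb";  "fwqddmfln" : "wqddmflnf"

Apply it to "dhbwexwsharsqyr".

hbwexwsharsqyrd

The pattern: move the first character to the end.
Applying that to "dhbwexwsharsqyr" gives "hbwexwsharsqyrd".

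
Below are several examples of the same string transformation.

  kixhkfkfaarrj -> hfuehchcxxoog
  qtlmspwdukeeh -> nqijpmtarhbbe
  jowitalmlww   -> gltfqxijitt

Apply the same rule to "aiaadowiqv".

What's happening: shift every letter 3 places backward in the alphabet (wrapping around).
Doing the same to "aiaadowiqv": "xfxxaltfns".

xfxxaltfns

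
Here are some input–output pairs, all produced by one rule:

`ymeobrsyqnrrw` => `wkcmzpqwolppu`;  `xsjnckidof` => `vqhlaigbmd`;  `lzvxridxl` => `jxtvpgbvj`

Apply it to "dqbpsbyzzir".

The rule is to shift every letter 2 places backward in the alphabet (wrapping around).
Applying that to "dqbpsbyzzir" gives "boznqzwxxgp".

boznqzwxxgp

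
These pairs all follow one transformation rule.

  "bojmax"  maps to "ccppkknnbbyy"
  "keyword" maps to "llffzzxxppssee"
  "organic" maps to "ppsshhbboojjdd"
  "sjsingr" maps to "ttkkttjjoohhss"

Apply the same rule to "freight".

ggssffjjhhiiuu

In each case the input is transformed by: shift every letter 1 place forward in the alphabet (wrapping around), then double every character.
Applying both steps to "freight": "gsfjhiu", then "ggssffjjhhiiuu".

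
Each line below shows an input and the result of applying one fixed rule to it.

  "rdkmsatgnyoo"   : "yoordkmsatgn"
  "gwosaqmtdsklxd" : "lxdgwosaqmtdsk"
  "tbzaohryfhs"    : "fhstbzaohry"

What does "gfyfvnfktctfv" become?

The rule is to move the last 3 characters to the front (rotate right by 3).
Doing the same to "gfyfvnfktctfv": "tfvgfyfvnfktc".

tfvgfyfvnfktc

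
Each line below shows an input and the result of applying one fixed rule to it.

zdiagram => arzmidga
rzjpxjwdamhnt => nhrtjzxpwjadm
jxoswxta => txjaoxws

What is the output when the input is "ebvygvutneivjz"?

jvezvbgyuvntie

The transformation: move the last 3 characters to the front (rotate right by 3), then swap each adjacent pair of characters (1↔2, 3↔4, ...).
Working it through for "ebvygvutneivjz": intermediate "vjzebvygvutnei", final "jvezvbgyuvntie".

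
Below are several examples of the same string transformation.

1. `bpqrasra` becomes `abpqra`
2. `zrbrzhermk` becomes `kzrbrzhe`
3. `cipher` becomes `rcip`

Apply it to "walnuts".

swaln

The pattern: move the last 3 characters to the front (rotate right by 3), then delete the first 2 characters.
So "walnuts" becomes "swaln".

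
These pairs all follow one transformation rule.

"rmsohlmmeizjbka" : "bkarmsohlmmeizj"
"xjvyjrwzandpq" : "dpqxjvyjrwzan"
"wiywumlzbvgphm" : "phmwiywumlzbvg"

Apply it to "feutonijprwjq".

The rule is to move the last 3 characters to the front (rotate right by 3).
So "feutonijprwjq" becomes "wjqfeutonijpr".

wjqfeutonijpr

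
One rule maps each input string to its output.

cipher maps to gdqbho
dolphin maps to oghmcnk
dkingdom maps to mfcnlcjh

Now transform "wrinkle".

The rule is to move the first 3 characters to the end (rotate left by 3), then shift every letter 1 place backward in the alphabet (wrapping around).
"wrinkle" → "mjkdvqh".

mjkdvqh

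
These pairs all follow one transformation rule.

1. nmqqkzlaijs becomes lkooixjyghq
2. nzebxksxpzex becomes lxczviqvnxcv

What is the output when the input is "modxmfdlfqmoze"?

kmbvkdbjdokmxc

Rule — shift every letter 2 places backward in the alphabet (wrapping around).
For "modxmfdlfqmoze" the result is "kmbvkdbjdokmxc".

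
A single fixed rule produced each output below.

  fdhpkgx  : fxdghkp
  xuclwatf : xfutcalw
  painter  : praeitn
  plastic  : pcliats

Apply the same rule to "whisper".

wrheips

The pattern: take characters alternately from the front and the back (1st, last, 2nd, 2nd-last, ...).
So "whisper" becomes "wrheips".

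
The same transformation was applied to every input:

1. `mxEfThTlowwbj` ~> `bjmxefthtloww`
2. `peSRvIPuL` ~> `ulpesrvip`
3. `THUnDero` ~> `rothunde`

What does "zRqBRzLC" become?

lczrqbrz

Looking at the pairs, the operation is to move the last 2 characters to the front (rotate right by 2), then convert every letter to lowercase.
On "zRqBRzLC": the first step gives "LCzRqBRz", and the second then gives "lczrqbrz".
(Check on "peSRvIPuL": → "uLpeSRvIP" → "ulpesrvip" ✓)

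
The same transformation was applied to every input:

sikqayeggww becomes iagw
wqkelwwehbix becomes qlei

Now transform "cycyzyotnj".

yzt

The pattern: keep one character in every 3, starting at position 2 (positions 2nd, 5th, 8th, ...).
"cycyzyotnj" → "yzt".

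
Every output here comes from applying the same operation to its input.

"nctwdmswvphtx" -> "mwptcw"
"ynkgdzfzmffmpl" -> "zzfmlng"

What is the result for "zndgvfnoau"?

Rule — keep every other character starting from the second (positions 2nd, 4th, 6th, ...), then move the first 2 characters to the end (rotate left by 2).
On "zndgvfnoau": the first step gives "ngfou", and the second then gives "foung".

foung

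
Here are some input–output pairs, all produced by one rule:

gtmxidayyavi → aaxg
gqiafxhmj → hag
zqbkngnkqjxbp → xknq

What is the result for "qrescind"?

ie

Looking at the pairs, the operation is to reverse the string, then keep one character in every 3, starting at position 3 (positions 3rd, 6th, 9th, ...).
Working it through for "qrescind": intermediate "dnicserq", final "ie".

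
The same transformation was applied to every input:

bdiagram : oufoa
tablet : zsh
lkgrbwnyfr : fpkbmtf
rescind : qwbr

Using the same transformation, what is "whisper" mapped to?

Rule — shift every letter 12 places backward in the alphabet (wrapping around), then delete the first 3 characters.
Doing the same to "whisper": "gdsf".

gdsf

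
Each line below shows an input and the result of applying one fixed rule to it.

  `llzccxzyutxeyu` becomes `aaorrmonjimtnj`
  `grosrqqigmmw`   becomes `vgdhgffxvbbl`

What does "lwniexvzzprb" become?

alcxtmkooegq

Rule — shift every letter 11 places backward in the alphabet (wrapping around).
So "lwniexvzzprb" becomes "alcxtmkooegq".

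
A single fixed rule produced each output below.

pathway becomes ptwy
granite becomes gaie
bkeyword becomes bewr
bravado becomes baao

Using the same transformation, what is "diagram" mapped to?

The rule is to keep every other character starting from the first (positions 1st, 3rd, 5th, ...).
"diagram" → "darm".

darm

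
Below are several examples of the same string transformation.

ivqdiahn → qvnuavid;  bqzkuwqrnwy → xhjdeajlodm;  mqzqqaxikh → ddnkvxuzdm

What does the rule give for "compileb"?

In each case the input is transformed by: shift every letter 13 places forward in the alphabet (wrapping around) — i.e. ROT13, then move the first 3 characters to the end (rotate left by 3).
For "compileb" the result is "cvyropbz".
(Check on "ivqdiahn": → "vidqvnua" → "qvnuavid" ✓)

cvyropbz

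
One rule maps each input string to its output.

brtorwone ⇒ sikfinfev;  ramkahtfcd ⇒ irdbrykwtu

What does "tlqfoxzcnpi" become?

kchwfoqtegz

Each output is the input with this applied: shift every letter 9 places backward in the alphabet (wrapping around).
On "tlqfoxzcnpi" that produces "kchwfoqtegz".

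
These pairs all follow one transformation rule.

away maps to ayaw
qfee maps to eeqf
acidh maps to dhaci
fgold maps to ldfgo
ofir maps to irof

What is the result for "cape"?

peca

Rule — move the last 2 characters to the front (rotate right by 2).
Doing the same to "cape": "peca".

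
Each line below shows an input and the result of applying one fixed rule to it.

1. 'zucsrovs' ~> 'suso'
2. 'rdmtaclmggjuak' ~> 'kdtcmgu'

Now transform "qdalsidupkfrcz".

Rule — move the last character to the front, then keep every other character starting from the first (positions 1st, 3rd, 5th, ...).
Applying both steps to "qdalsidupkfrcz": "zqdalsidupkfrc", then "zdliukr".

zdliukr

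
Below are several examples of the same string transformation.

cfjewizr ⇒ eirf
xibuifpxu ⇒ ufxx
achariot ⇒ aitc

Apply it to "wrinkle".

The rule is to move the first 2 characters to the end (rotate left by 2), then keep every other character starting from the second (positions 2nd, 4th, 6th, ...).
Working it through for "wrinkle": intermediate "inklewr", final "nlw".

nlw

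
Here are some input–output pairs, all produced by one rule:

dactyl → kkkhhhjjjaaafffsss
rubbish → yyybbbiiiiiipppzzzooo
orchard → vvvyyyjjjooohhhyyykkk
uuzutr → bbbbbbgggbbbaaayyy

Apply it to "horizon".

ooovvvyyypppgggvvvuuu

The transformation: repeat every character 3 times, then shift every letter 7 places forward in the alphabet (wrapping around).
For "horizon", step one produces "hhhooorrriiizzzooonnn"; step two turns that into "ooovvvyyypppgggvvvuuu".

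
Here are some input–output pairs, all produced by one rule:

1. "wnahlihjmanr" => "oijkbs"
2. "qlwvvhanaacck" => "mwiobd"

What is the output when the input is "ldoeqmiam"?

The pattern: keep every other character starting from the second (positions 2nd, 4th, 6th, ...), then shift every letter 1 place forward in the alphabet (wrapping around).
"ldoeqmiam" → "efnb".

efnb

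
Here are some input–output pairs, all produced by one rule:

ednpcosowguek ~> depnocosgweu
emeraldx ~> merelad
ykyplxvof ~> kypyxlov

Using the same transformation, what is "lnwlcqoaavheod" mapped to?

nllwqcaovaeho

The pattern: delete the last character, then swap each adjacent pair of characters (1↔2, 3↔4, ...).
"lnwlcqoaavheod" → "lnwlcqoaavheo" → "nllwqcaovaeho".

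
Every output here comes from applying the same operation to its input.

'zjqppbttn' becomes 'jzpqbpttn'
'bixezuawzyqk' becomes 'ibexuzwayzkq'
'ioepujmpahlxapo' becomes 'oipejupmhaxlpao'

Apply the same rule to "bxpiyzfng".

Rule — swap each adjacent pair of characters (1↔2, 3↔4, ...).
"bxpiyzfng" → "xbipzynfg".

xbipzynfg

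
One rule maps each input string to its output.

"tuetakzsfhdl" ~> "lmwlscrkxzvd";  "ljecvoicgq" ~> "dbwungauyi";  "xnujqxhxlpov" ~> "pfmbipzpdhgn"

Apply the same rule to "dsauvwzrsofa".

The rule is to shift every letter 8 places backward in the alphabet (wrapping around).
"dsauvwzrsofa" → "vksmnorjkgxs".

vksmnorjkgxs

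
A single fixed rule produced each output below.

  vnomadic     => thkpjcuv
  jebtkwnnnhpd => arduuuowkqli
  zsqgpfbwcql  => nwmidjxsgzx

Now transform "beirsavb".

yzhciilp

Each output is the input with this applied: shift every letter 7 places forward in the alphabet (wrapping around), then move the first 3 characters to the end (rotate left by 3).
"beirsavb" → "ilpyzhci" → "yzhciilp".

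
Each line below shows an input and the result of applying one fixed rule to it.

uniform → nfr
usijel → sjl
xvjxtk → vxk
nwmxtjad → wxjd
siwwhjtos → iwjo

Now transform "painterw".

anew

The transformation: keep every other character starting from the second (positions 2nd, 4th, 6th, ...).
On "painterw" that produces "anew".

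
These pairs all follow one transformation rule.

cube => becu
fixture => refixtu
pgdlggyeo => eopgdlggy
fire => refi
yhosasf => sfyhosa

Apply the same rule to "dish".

Rule — move the last 2 characters to the front (rotate right by 2).
For "dish" the result is "shdi".

shdi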